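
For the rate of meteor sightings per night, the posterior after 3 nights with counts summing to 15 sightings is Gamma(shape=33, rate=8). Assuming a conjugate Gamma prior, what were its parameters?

Gamma(shape=18, rate=5)

A Gamma(α, β) prior (rate parametrization) on a Poisson rate with n observations summing to S gives posterior Gamma(α+S, β+n).
So α = 33 − 15 = 18 and β = 8 − 3 = 5.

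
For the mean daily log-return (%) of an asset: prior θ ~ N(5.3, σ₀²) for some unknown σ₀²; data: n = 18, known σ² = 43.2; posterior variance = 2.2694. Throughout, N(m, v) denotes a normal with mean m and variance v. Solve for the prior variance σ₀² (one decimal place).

σ₀² = 41.7

Posterior precision equals prior precision plus data precision: 1/σ_n² = 1/σ₀² + n/σ².
So 1/σ₀² = 1/2.2694 − 18/43.2 = 0.440645 − 0.416667 = 0.023978.
Hence σ₀² = 1/0.023978 ≈ 41.7.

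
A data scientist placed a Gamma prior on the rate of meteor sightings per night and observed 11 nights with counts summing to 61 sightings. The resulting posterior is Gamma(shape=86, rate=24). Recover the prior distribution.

A Gamma(α, β) prior (rate parametrization) on a Poisson rate with n observations summing to S gives posterior Gamma(α+S, β+n).
So α = 86 − 61 = 25 and β = 24 − 11 = 13.

Gamma(shape=25, rate=13)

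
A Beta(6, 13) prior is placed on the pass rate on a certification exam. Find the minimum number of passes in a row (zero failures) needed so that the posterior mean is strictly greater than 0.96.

After k passes and 0 failures the posterior is Beta(6+k, 13), with mean (6+k)/(6+13+k).
Set (6+k)/(19+k) > 0.96 and solve: k > (0.96·19 − 6)/(1 − 0.96) = 306.000.
The smallest integer exceeding 306.000 is 307, and checking k=307: (313)/(326) = 0.9601 > 0.96.

k = 307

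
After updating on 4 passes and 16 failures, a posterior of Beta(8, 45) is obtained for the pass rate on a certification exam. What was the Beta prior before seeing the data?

Beta(4, 29)

A Beta(α, β) prior with s successes and f failures in binomial data gives a Beta(α+s, β+f) posterior.
Subtract the data counts: 8−4=4, 45−16=29.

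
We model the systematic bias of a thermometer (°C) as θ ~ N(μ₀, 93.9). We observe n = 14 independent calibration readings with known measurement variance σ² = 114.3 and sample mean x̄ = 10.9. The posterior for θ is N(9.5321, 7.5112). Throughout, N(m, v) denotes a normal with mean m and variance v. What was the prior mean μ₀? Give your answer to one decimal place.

μ₀ = -6.2

The posterior mean is a precision-weighted average: μ_n = (τ₀μ₀ + τ_data·x̄)/(τ₀+τ_data), with τ₀=1/σ₀² and τ_data=n/σ².
Here τ₀ = 1/93.9 = 0.010650 and τ_data = 14/114.3 = 0.122485, so τ_n = 0.133135.
Rearranging for μ₀: μ₀ = (μ_n·τ_n − τ_data·x̄)/τ₀ = (9.5321·0.133135 − 0.122485·10.9) / 0.010650 = -0.066030/0.010650 ≈ -6.2.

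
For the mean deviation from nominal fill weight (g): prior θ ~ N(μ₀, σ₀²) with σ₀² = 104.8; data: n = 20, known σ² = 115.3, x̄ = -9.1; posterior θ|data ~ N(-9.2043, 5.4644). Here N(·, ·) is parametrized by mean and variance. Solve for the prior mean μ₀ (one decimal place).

μ₀ = -11.1

With known observation variance, the Normal–Normal posterior has precision τ_n = τ₀ + n/σ² and mean μ_n = (τ₀μ₀ + (n/σ²)x̄)/τ_n.
Here τ₀ = 1/104.8 = 0.009542 and τ_data = 20/115.3 = 0.173461, so τ_n = 0.183003.
Rearranging for μ₀: μ₀ = (μ_n·τ_n − τ_data·x̄)/τ₀ = (-9.2043·0.183003 − 0.173461·-9.1) / 0.009542 = -0.105919/0.009542 ≈ -11.1.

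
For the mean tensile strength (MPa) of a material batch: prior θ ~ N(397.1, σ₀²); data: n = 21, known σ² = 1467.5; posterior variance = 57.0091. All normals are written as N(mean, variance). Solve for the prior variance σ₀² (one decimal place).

σ₀² = 309.5

Posterior precision equals prior precision plus data precision: 1/σ_n² = 1/σ₀² + n/σ².
So 1/σ₀² = 1/57.0091 − 21/1467.5 = 0.017541 − 0.014310 = 0.003231.
Hence σ₀² = 1/0.003231 ≈ 309.5.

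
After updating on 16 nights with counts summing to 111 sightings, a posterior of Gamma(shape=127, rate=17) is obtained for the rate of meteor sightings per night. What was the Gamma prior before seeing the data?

Gamma(shape=16, rate=1)

A Gamma(α, β) prior (rate parametrization) on a Poisson rate with n observations summing to S gives posterior Gamma(α+S, β+n).
So α = 127 − 111 = 16 and β = 17 − 16 = 1.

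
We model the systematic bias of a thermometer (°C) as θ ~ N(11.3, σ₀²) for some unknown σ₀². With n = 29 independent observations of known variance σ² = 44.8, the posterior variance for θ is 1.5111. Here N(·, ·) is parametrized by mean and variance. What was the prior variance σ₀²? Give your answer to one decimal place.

σ₀² = 69.2

Posterior precision equals prior precision plus data precision: 1/σ_n² = 1/σ₀² + n/σ².
So 1/σ₀² = 1/1.5111 − 29/44.8 = 0.661770 − 0.647321 = 0.014449.
Hence σ₀² = 1/0.014449 ≈ 69.2.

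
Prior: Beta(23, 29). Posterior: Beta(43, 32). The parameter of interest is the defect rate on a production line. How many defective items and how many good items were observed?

20 defective items and 3 good items

A Beta(a, b) prior with s successes and f failures in binomial data gives a Beta(a+s, b+f) posterior.
Match parameters: s=43−23=20, f=32−29=3.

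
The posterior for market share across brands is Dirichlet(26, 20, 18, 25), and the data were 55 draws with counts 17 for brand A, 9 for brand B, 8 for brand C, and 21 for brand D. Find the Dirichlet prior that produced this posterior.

For a Dirichlet(α) prior with multinomial counts c, the posterior is Dirichlet(α + c) componentwise.
Subtract each count from the matching posterior parameter: 26−17=9, 20−9=11, 18−8=10, 25−21=4.

Dirichlet(9, 11, 10, 4)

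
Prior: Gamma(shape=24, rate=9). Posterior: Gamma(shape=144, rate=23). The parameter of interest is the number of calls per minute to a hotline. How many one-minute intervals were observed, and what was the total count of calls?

n = 14 one-minute intervals with total 120 calls

Gamma–Poisson conjugacy: posterior shape = α + Σxᵢ, posterior rate = β + n.
Matching: Σxᵢ = 144 − 24 = 120 and n = 23 − 9 = 14.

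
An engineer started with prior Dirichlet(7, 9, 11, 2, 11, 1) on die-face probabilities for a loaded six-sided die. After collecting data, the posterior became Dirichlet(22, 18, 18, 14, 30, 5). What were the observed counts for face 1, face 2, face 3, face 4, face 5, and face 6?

For a Dirichlet(α) prior with multinomial counts c, the posterior is Dirichlet(α + c) componentwise.
Counts are posterior − prior componentwise: 22−7=15, 18−9=9, 18−11=7, 14−2=12, 30−11=19, 5−1=4.

counts (15, 9, 7, 12, 19, 4)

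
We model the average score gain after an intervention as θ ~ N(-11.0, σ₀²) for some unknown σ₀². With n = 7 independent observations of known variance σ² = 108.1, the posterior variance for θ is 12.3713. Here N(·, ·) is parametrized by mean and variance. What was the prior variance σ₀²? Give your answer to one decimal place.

σ₀² = 62.2

Posterior precision equals prior precision plus data precision: 1/σ_n² = 1/σ₀² + n/σ².
So 1/σ₀² = 1/12.3713 − 7/108.1 = 0.080832 − 0.064755 = 0.016077.
Hence σ₀² = 1/0.016077 ≈ 62.2.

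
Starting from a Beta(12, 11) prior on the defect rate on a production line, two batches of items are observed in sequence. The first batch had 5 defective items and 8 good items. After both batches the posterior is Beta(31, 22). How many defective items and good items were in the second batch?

Because Beta–binomial updating is additive in the counts, the combined data contributed (α_post−α_prior, β_post−β_prior) successes and failures.
Total across both batches: 31−12=19 defective items, 22−11=11 good items.
Subtract the first batch: 19−5=14 defective items and 11−8=3 good items.

14 defective items and 3 good items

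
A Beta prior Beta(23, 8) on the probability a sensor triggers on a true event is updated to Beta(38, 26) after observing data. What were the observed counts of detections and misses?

Under Beta–binomial conjugacy the posterior parameters are (α+s, β+f).
So s = 38 − 23 = 15 and f = 26 − 8 = 18.

15 detections and 18 misses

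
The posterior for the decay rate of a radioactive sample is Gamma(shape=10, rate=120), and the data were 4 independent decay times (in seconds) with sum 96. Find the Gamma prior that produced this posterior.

Gamma(shape=6, rate=24)

For an exponential likelihood with a Gamma(α, β) prior on the rate, n observations with total T give posterior Gamma(α+n, β+T).
So α = 10 − 4 = 6 and β = 120 − 96 = 24.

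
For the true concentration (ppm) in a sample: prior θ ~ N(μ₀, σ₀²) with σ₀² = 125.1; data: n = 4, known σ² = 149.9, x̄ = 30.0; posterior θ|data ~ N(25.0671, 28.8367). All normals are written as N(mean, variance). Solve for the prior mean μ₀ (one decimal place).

μ₀ = 8.6

With known observation variance, the Normal–Normal posterior has precision τ_n = τ₀ + n/σ² and mean μ_n = (τ₀μ₀ + (n/σ²)x̄)/τ_n.
Here τ₀ = 1/125.1 = 0.007994 and τ_data = 4/149.9 = 0.026684, so τ_n = 0.034678.
Rearranging for μ₀: μ₀ = (μ_n·τ_n − τ_data·x̄)/τ₀ = (25.0671·0.034678 − 0.026684·30.0) / 0.007994 = 0.068757/0.007994 ≈ 8.6.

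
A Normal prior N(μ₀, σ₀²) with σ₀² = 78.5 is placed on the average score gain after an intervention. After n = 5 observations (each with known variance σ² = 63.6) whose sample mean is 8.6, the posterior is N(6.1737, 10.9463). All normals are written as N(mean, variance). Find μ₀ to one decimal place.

μ₀ = -8.8

The posterior mean is a precision-weighted average: μ_n = (τ₀μ₀ + τ_data·x̄)/(τ₀+τ_data), with τ₀=1/σ₀² and τ_data=n/σ².
Here τ₀ = 1/78.5 = 0.012739 and τ_data = 5/63.6 = 0.078616, so τ_n = 0.091355.
Rearranging for μ₀: μ₀ = (μ_n·τ_n − τ_data·x̄)/τ₀ = (6.1737·0.091355 − 0.078616·8.6) / 0.012739 = -0.112099/0.012739 ≈ -8.8.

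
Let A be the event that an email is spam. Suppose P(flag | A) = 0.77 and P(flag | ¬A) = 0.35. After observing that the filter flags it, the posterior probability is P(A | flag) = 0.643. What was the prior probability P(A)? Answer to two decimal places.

P(A) = 0.45

In odds form, posterior odds = prior odds × likelihood ratio, so prior odds = posterior odds ÷ LR.
Posterior odds = 0.643/(1−0.643) = 1.8011. LR = 0.77/0.35 = 2.2000.
Prior odds = 1.8011/2.2000 = 0.8187, so P(A) = 0.8187/(1+0.8187) ≈ 0.45.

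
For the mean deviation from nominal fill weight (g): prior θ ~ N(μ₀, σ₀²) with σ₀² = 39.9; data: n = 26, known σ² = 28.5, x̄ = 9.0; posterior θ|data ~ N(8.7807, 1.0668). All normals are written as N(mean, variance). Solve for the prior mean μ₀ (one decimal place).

μ₀ = 0.8

With known observation variance, the Normal–Normal posterior has precision τ_n = τ₀ + n/σ² and mean μ_n = (τ₀μ₀ + (n/σ²)x̄)/τ_n.
Here τ₀ = 1/39.9 = 0.025063 and τ_data = 26/28.5 = 0.912281, so τ_n = 0.937344.
Rearranging for μ₀: μ₀ = (μ_n·τ_n − τ_data·x̄)/τ₀ = (8.7807·0.937344 − 0.912281·9.0) / 0.025063 = 0.020007/0.025063 ≈ 0.8.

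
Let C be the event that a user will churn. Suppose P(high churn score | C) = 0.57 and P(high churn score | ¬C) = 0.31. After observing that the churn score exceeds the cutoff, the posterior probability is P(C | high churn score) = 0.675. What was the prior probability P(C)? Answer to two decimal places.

In odds form, posterior odds = prior odds × likelihood ratio, so prior odds = posterior odds ÷ LR.
Posterior odds = 0.675/(1−0.675) = 2.0769. LR = 0.57/0.31 = 1.8387.
Prior odds = 2.0769/1.8387 = 1.1295, so P(C) = 1.1295/(1+1.1295) ≈ 0.53.

P(C) = 0.53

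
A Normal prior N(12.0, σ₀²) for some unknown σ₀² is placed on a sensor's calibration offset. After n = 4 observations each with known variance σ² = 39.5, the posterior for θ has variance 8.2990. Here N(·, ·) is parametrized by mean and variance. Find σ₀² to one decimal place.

σ₀² = 52.0

Posterior precision equals prior precision plus data precision: 1/σ_n² = 1/σ₀² + n/σ².
So 1/σ₀² = 1/8.2990 − 4/39.5 = 0.120496 − 0.101266 = 0.019230.
Hence σ₀² = 1/0.019230 ≈ 52.0.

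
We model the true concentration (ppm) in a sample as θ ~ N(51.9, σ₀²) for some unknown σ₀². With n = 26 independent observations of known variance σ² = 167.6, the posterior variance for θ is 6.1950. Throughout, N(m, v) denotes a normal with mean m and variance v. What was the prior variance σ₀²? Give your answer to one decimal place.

Posterior precision equals prior precision plus data precision: 1/σ_n² = 1/σ₀² + n/σ².
So 1/σ₀² = 1/6.1950 − 26/167.6 = 0.161421 − 0.155131 = 0.006290.
Hence σ₀² = 1/0.006290 ≈ 159.0.

σ₀² = 159.0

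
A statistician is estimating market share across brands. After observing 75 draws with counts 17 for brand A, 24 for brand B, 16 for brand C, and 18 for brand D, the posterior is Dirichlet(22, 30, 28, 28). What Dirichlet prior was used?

Dirichlet(5, 6, 12, 10)

For a Dirichlet(α) prior with multinomial counts c, the posterior is Dirichlet(α + c) componentwise.
Subtract each count from the matching posterior parameter: 22−17=5, 30−24=6, 28−16=12, 28−18=10.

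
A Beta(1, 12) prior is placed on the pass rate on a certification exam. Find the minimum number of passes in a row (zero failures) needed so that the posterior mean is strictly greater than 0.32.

k = 5

After k passes and 0 failures the posterior is Beta(1+k, 12), with mean (1+k)/(1+12+k).
Set (1+k)/(13+k) > 0.32 and solve: k > (0.32·13 − 1)/(1 − 0.32) = 4.647.
The smallest integer exceeding 4.647 is 5, and checking k=5: (6)/(18) = 0.3333 > 0.32.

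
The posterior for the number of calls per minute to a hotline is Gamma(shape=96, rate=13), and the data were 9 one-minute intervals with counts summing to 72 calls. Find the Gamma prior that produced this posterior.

Gamma(shape=24, rate=4)

Gamma–Poisson conjugacy: posterior shape = α + Σxᵢ, posterior rate = β + n.
So α = 96 − 72 = 24 and β = 13 − 9 = 4.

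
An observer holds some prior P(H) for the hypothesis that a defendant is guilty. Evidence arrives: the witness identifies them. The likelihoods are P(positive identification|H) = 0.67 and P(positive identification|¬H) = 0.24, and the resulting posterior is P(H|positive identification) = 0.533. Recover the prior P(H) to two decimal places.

In odds form, posterior odds = prior odds × likelihood ratio, so prior odds = posterior odds ÷ LR.
Posterior odds = 0.533/(1−0.533) = 1.1413. LR = 0.67/0.24 = 2.7917.
Prior odds = 1.1413/2.7917 = 0.4088, so P(H) = 0.4088/(1+0.4088) ≈ 0.29.

P(H) = 0.29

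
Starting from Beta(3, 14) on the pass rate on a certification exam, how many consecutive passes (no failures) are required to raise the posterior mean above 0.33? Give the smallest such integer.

After k passes and 0 failures the posterior is Beta(3+k, 14), with mean (3+k)/(3+14+k).
Set (3+k)/(17+k) > 0.33 and solve: k > (0.33·17 − 3)/(1 − 0.33) = 3.896.
The smallest integer exceeding 3.896 is 4.

k = 4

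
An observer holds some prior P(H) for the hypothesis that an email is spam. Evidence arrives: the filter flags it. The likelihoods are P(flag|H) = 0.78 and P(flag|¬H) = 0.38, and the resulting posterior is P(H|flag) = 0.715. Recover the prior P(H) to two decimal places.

P(H) = 0.55

In odds form, posterior odds = prior odds × likelihood ratio, so prior odds = posterior odds ÷ LR.
Posterior odds = 0.715/(1−0.715) = 2.5088. LR = 0.78/0.38 = 2.0526.
Prior odds = 2.5088/2.0526 = 1.2223, so P(H) = 1.2223/(1+1.2223) ≈ 0.55.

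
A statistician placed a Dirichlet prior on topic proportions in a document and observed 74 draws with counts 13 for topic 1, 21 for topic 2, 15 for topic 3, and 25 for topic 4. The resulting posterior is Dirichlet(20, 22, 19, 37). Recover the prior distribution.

Dirichlet(7, 1, 4, 12)

For a Dirichlet(α) prior with multinomial counts c, the posterior is Dirichlet(α + c) componentwise.
Subtract each count from the matching posterior parameter: 20−13=7, 22−21=1, 19−15=4, 37−25=12.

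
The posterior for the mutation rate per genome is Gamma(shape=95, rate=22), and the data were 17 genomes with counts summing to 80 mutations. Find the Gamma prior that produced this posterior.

Gamma(shape=15, rate=5)

A Gamma(α, β) prior (rate parametrization) on a Poisson rate with n observations summing to S gives posterior Gamma(α+S, β+n).
So α = 95 − 80 = 15 and β = 22 − 17 = 5.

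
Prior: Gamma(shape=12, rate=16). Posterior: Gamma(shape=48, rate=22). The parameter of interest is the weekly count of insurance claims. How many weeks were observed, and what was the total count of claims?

A Gamma(α, β) prior (rate parametrization) on a Poisson rate with n observations summing to S gives posterior Gamma(α+S, β+n).
Matching: Σxᵢ = 48 − 12 = 36 and n = 22 − 16 = 6.

n = 6 weeks with total 36 claims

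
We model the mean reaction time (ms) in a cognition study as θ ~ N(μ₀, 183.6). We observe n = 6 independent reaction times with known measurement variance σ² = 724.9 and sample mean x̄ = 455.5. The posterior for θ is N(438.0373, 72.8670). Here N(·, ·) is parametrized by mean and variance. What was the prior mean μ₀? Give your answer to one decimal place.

The posterior mean is a precision-weighted average: μ_n = (τ₀μ₀ + τ_data·x̄)/(τ₀+τ_data), with τ₀=1/σ₀² and τ_data=n/σ².
Here τ₀ = 1/183.6 = 0.005447 and τ_data = 6/724.9 = 0.008277, so τ_n = 0.013724.
Rearranging for μ₀: μ₀ = (μ_n·τ_n − τ_data·x̄)/τ₀ = (438.0373·0.013724 − 0.008277·455.5) / 0.005447 = 2.241450/0.005447 ≈ 411.5.

μ₀ = 411.5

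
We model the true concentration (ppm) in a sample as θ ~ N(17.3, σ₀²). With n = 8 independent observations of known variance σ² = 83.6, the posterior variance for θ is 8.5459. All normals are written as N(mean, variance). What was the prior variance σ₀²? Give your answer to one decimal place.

For the Normal–Normal model with known σ², precisions add: τ_n = τ₀ + n/σ².
So 1/σ₀² = 1/8.5459 − 8/83.6 = 0.117015 − 0.095694 = 0.021321.
Hence σ₀² = 1/0.021321 ≈ 46.9.

σ₀² = 46.9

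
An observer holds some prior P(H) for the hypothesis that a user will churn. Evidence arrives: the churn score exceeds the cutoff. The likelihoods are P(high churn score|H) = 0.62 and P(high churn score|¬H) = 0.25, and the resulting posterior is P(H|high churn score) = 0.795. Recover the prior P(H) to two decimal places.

P(H) = 0.61

In odds form, posterior odds = prior odds × likelihood ratio, so prior odds = posterior odds ÷ LR.
Posterior odds = 0.795/(1−0.795) = 3.8780. LR = 0.62/0.25 = 2.4800.
Prior odds = 3.8780/2.4800 = 1.5637, so P(H) = 1.5637/(1+1.5637) ≈ 0.61.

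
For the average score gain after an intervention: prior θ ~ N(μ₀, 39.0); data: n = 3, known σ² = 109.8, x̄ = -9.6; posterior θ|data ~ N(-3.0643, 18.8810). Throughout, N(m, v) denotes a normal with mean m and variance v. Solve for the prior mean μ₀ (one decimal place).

μ₀ = 3.9

The posterior mean is a precision-weighted average: μ_n = (τ₀μ₀ + τ_data·x̄)/(τ₀+τ_data), with τ₀=1/σ₀² and τ_data=n/σ².
Here τ₀ = 1/39.0 = 0.025641 and τ_data = 3/109.8 = 0.027322, so τ_n = 0.052963.
Rearranging for μ₀: μ₀ = (μ_n·τ_n − τ_data·x̄)/τ₀ = (-3.0643·0.052963 − 0.027322·-9.6) / 0.025641 = 0.099997/0.025641 ≈ 3.9.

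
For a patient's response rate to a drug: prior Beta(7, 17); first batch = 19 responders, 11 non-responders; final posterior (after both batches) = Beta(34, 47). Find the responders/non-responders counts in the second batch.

Sequential conjugate updates are equivalent to a single update on the pooled data, so total successes = posterior α − prior α and total failures = posterior β − prior β.
Total across both batches: 34−7=27 responders, 47−17=30 non-responders.
Subtract the first batch: 27−19=8 responders and 30−11=19 non-responders.

8 responders and 19 non-responders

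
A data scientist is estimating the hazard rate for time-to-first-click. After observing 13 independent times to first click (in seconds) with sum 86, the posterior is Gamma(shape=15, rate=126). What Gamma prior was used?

Gamma(shape=2, rate=40)

For an exponential likelihood with a Gamma(α, β) prior on the rate, n observations with total T give posterior Gamma(α+n, β+T).
So α = 15 − 13 = 2 and β = 126 − 86 = 40.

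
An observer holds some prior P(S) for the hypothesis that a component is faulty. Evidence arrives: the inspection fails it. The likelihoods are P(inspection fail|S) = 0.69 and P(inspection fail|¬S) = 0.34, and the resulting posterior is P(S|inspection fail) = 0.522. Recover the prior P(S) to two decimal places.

P(S) = 0.35

Bayes' rule in odds form gives O(S|E) = O(S)·[P(E|S)/P(E|¬S)], hence O(S) = O(S|E)/LR.
Posterior odds = 0.522/(1−0.522) = 1.0921. LR = 0.69/0.34 = 2.0294.
Prior odds = 1.0921/2.0294 = 0.5381, so P(S) = 0.5381/(1+0.5381) ≈ 0.35.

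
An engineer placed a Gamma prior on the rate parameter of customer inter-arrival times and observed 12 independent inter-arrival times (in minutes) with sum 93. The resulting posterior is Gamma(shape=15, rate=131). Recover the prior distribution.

Gamma(shape=3, rate=38)

For an exponential likelihood with a Gamma(α, β) prior on the rate, n observations with total T give posterior Gamma(α+n, β+T).
So α = 15 − 12 = 3 and β = 131 − 93 = 38.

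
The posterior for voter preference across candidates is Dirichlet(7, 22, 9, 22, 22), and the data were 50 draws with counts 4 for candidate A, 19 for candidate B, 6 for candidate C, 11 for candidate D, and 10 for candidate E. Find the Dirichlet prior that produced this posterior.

Dirichlet(3, 3, 3, 11, 12)

For a Dirichlet(α) prior with multinomial counts c, the posterior is Dirichlet(α + c) componentwise.
Subtract each count from the matching posterior parameter: 7−4=3, 22−19=3, 9−6=3, 22−11=11, 22−10=12.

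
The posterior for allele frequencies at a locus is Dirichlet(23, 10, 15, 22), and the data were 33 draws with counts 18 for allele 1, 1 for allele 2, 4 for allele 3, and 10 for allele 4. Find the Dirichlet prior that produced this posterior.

For a Dirichlet(α) prior with multinomial counts c, the posterior is Dirichlet(α + c) componentwise.
Subtract each count from the matching posterior parameter: 23−18=5, 10−1=9, 15−4=11, 22−10=12.

Dirichlet(5, 9, 11, 12)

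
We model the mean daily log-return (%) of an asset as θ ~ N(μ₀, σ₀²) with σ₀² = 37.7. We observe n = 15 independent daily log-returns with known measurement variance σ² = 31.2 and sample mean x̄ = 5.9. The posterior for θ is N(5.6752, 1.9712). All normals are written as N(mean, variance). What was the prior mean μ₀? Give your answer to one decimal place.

μ₀ = 1.6

The posterior mean is a precision-weighted average: μ_n = (τ₀μ₀ + τ_data·x̄)/(τ₀+τ_data), with τ₀=1/σ₀² and τ_data=n/σ².
Here τ₀ = 1/37.7 = 0.026525 and τ_data = 15/31.2 = 0.480769, so τ_n = 0.507294.
Rearranging for μ₀: μ₀ = (μ_n·τ_n − τ_data·x̄)/τ₀ = (5.6752·0.507294 − 0.480769·5.9) / 0.026525 = 0.042458/0.026525 ≈ 1.6.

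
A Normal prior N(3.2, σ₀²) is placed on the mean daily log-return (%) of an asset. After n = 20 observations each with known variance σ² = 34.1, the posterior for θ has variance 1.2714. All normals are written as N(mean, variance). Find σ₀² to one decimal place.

Posterior precision equals prior precision plus data precision: 1/σ_n² = 1/σ₀² + n/σ².
So 1/σ₀² = 1/1.2714 − 20/34.1 = 0.786535 − 0.586510 = 0.200025.
Hence σ₀² = 1/0.200025 ≈ 5.0.

σ₀² = 5.0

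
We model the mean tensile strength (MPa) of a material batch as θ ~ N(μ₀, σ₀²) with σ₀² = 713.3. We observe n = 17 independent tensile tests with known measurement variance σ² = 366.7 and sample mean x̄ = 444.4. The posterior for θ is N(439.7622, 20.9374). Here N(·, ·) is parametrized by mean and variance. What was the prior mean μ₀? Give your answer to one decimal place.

With known observation variance, the Normal–Normal posterior has precision τ_n = τ₀ + n/σ² and mean μ_n = (τ₀μ₀ + (n/σ²)x̄)/τ_n.
Here τ₀ = 1/713.3 = 0.001402 and τ_data = 17/366.7 = 0.046359, so τ_n = 0.047761.
Rearranging for μ₀: μ₀ = (μ_n·τ_n − τ_data·x̄)/τ₀ = (439.7622·0.047761 − 0.046359·444.4) / 0.001402 = 0.401543/0.001402 ≈ 286.4.

μ₀ = 286.4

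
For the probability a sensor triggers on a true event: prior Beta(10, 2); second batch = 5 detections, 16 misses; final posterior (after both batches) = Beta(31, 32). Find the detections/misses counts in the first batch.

Because Beta–binomial updating is additive in the counts, the combined data contributed (α_post−α_prior, β_post−β_prior) successes and failures.
Total across both batches: 31−10=21 detections, 32−2=30 misses.
Subtract the second batch: 21−5=16 detections and 30−16=14 misses.

16 detections and 14 misses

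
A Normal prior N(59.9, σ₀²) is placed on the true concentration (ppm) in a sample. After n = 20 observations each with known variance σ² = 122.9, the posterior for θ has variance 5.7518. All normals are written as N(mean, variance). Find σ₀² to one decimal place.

σ₀² = 89.9

Posterior precision equals prior precision plus data precision: 1/σ_n² = 1/σ₀² + n/σ².
So 1/σ₀² = 1/5.7518 − 20/122.9 = 0.173859 − 0.162734 = 0.011125.
Hence σ₀² = 1/0.011125 ≈ 89.9.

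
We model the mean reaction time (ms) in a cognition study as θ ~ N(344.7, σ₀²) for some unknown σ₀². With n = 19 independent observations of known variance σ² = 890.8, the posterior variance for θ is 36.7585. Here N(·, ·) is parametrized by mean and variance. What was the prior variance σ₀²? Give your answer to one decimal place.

σ₀² = 170.2

For the Normal–Normal model with known σ², precisions add: τ_n = τ₀ + n/σ².
So 1/σ₀² = 1/36.7585 − 19/890.8 = 0.027205 − 0.021329 = 0.005876.
Hence σ₀² = 1/0.005876 ≈ 170.2.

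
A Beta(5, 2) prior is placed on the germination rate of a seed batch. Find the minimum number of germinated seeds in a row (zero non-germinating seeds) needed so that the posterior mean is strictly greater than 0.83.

After k germinated seeds and 0 non-germinating seeds the posterior is Beta(5+k, 2), with mean (5+k)/(5+2+k).
Set (5+k)/(7+k) > 0.83 and solve: k > (0.83·7 − 5)/(1 − 0.83) = 4.765.
The smallest integer exceeding 4.765 is 5.

k = 5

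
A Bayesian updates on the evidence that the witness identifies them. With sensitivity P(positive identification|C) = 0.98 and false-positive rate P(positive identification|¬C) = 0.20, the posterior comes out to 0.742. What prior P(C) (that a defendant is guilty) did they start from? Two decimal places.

P(C) = 0.37

Bayes' rule in odds form gives O(C|E) = O(C)·[P(E|C)/P(E|¬C)], hence O(C) = O(C|E)/LR.
Posterior odds = 0.742/(1−0.742) = 2.8760. LR = 0.98/0.20 = 4.9000.
Prior odds = 2.8760/4.9000 = 0.5869, so P(C) = 0.5869/(1+0.5869) ≈ 0.37.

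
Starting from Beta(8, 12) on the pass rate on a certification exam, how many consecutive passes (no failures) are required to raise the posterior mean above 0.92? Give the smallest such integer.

After k passes and 0 failures the posterior is Beta(8+k, 12), with mean (8+k)/(8+12+k).
Set (8+k)/(20+k) > 0.92 and solve: k > (0.92·20 − 8)/(1 − 0.92) = 130.000.
The smallest integer exceeding 130.000 is 131, and checking k=131: (139)/(151) = 0.9205 > 0.92.

k = 131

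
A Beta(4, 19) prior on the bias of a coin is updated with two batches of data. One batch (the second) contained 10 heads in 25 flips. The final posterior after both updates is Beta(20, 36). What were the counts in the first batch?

6 heads and 2 tails

Because Beta–binomial updating is additive in the counts, the combined data contributed (α_post−α_prior, β_post−β_prior) successes and failures.
Total across both batches: 20−4=16 heads, 36−19=17 tails.
Subtract the second batch: 16−10=6 heads and 17−15=2 tails.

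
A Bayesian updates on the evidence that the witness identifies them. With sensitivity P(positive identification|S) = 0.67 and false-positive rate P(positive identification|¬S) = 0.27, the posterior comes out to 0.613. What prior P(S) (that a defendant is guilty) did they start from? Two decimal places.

Bayes' rule in odds form gives O(S|E) = O(S)·[P(E|S)/P(E|¬S)], hence O(S) = O(S|E)/LR.
Posterior odds = 0.613/(1−0.613) = 1.5840. LR = 0.67/0.27 = 2.4815.
Prior odds = 1.5840/2.4815 = 0.6383, so P(S) = 0.6383/(1+0.6383) ≈ 0.39.

P(S) = 0.39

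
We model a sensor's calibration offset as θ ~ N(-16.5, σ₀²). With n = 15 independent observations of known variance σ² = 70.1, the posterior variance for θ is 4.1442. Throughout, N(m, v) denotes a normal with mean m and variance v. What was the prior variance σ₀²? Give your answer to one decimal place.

Posterior precision equals prior precision plus data precision: 1/σ_n² = 1/σ₀² + n/σ².
So 1/σ₀² = 1/4.1442 − 15/70.1 = 0.241301 − 0.213980 = 0.027321.
Hence σ₀² = 1/0.027321 ≈ 36.6.

σ₀² = 36.6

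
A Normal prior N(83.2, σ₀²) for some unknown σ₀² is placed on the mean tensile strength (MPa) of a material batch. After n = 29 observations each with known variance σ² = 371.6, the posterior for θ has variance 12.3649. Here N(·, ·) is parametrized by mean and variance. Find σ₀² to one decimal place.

σ₀² = 353.0

Posterior precision equals prior precision plus data precision: 1/σ_n² = 1/σ₀² + n/σ².
So 1/σ₀² = 1/12.3649 − 29/371.6 = 0.080874 − 0.078041 = 0.002833.
Hence σ₀² = 1/0.002833 ≈ 353.0.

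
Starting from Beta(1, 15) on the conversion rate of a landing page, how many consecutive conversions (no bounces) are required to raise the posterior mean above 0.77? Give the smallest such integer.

After k conversions and 0 bounces the posterior is Beta(1+k, 15), with mean (1+k)/(1+15+k).
Set (1+k)/(16+k) > 0.77 and solve: k > (0.77·16 − 1)/(1 − 0.77) = 49.217.
The smallest integer exceeding 49.217 is 50.

k = 50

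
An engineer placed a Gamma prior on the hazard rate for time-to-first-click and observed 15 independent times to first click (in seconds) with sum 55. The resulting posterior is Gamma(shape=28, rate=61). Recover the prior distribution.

For an exponential likelihood with a Gamma(α, β) prior on the rate, n observations with total T give posterior Gamma(α+n, β+T).
So α = 28 − 15 = 13 and β = 61 − 55 = 6.

Gamma(shape=13, rate=6)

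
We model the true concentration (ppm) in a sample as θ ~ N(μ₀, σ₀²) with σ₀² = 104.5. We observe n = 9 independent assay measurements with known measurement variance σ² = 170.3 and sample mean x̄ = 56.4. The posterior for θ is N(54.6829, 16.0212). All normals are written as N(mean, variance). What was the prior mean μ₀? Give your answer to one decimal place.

μ₀ = 45.2

With known observation variance, the Normal–Normal posterior has precision τ_n = τ₀ + n/σ² and mean μ_n = (τ₀μ₀ + (n/σ²)x̄)/τ_n.
Here τ₀ = 1/104.5 = 0.009569 and τ_data = 9/170.3 = 0.052848, so τ_n = 0.062417.
Rearranging for μ₀: μ₀ = (μ_n·τ_n − τ_data·x̄)/τ₀ = (54.6829·0.062417 − 0.052848·56.4) / 0.009569 = 0.432515/0.009569 ≈ 45.2.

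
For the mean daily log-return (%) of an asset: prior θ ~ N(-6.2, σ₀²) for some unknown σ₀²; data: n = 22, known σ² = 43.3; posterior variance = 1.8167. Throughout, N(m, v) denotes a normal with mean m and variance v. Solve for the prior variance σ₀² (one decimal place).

σ₀² = 23.6

For the Normal–Normal model with known σ², precisions add: τ_n = τ₀ + n/σ².
So 1/σ₀² = 1/1.8167 − 22/43.3 = 0.550449 − 0.508083 = 0.042366.
Hence σ₀² = 1/0.042366 ≈ 23.6.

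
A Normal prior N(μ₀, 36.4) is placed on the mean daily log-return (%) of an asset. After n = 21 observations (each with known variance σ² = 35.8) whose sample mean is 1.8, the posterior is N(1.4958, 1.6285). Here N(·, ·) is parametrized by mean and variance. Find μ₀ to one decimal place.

The posterior mean is a precision-weighted average: μ_n = (τ₀μ₀ + τ_data·x̄)/(τ₀+τ_data), with τ₀=1/σ₀² and τ_data=n/σ².
Here τ₀ = 1/36.4 = 0.027473 and τ_data = 21/35.8 = 0.586592, so τ_n = 0.614065.
Rearranging for μ₀: μ₀ = (μ_n·τ_n − τ_data·x̄)/τ₀ = (1.4958·0.614065 − 0.586592·1.8) / 0.027473 = -0.137347/0.027473 ≈ -5.0.

μ₀ = -5.0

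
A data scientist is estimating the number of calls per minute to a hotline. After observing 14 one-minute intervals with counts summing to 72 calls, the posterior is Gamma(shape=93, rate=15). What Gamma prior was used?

Gamma(shape=21, rate=1)

Gamma–Poisson conjugacy: posterior shape = α + Σxᵢ, posterior rate = β + n.
So α = 93 − 72 = 21 and β = 15 − 14 = 1.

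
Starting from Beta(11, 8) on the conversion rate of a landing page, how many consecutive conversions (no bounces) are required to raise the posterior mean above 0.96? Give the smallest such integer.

After k conversions and 0 bounces the posterior is Beta(11+k, 8), with mean (11+k)/(11+8+k).
Set (11+k)/(19+k) > 0.96 and solve: k > (0.96·19 − 11)/(1 − 0.96) = 181.000.
The smallest integer exceeding 181.000 is 182.

k = 182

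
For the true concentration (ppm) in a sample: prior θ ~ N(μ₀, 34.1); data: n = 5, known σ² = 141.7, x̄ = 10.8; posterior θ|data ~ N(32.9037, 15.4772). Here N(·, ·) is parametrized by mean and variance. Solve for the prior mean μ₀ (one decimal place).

The posterior mean is a precision-weighted average: μ_n = (τ₀μ₀ + τ_data·x̄)/(τ₀+τ_data), with τ₀=1/σ₀² and τ_data=n/σ².
Here τ₀ = 1/34.1 = 0.029326 and τ_data = 5/141.7 = 0.035286, so τ_n = 0.064612.
Rearranging for μ₀: μ₀ = (μ_n·τ_n − τ_data·x̄)/τ₀ = (32.9037·0.064612 − 0.035286·10.8) / 0.029326 = 1.744885/0.029326 ≈ 59.5.

μ₀ = 59.5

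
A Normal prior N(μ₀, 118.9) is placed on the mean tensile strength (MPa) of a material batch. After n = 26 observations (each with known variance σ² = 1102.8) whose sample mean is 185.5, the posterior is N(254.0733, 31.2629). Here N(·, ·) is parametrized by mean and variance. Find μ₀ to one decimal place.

μ₀ = 446.3

The posterior mean is a precision-weighted average: μ_n = (τ₀μ₀ + τ_data·x̄)/(τ₀+τ_data), with τ₀=1/σ₀² and τ_data=n/σ².
Here τ₀ = 1/118.9 = 0.008410 and τ_data = 26/1102.8 = 0.023576, so τ_n = 0.031986.
Rearranging for μ₀: μ₀ = (μ_n·τ_n − τ_data·x̄)/τ₀ = (254.0733·0.031986 − 0.023576·185.5) / 0.008410 = 3.753441/0.008410 ≈ 446.3.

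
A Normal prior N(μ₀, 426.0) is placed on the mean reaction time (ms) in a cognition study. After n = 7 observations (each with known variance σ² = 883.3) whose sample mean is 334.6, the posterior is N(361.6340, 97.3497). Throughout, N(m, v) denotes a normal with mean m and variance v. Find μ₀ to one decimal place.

The posterior mean is a precision-weighted average: μ_n = (τ₀μ₀ + τ_data·x̄)/(τ₀+τ_data), with τ₀=1/σ₀² and τ_data=n/σ².
Here τ₀ = 1/426.0 = 0.002347 and τ_data = 7/883.3 = 0.007925, so τ_n = 0.010272.
Rearranging for μ₀: μ₀ = (μ_n·τ_n − τ_data·x̄)/τ₀ = (361.6340·0.010272 − 0.007925·334.6) / 0.002347 = 1.062999/0.002347 ≈ 452.9.

μ₀ = 452.9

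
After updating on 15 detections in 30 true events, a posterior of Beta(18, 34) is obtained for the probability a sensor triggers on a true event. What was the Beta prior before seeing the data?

Beta is conjugate to the binomial likelihood: posterior = Beta(a+s, b+f).
Subtract the data counts: 18−15=3, 34−15=19.

Beta(3, 19)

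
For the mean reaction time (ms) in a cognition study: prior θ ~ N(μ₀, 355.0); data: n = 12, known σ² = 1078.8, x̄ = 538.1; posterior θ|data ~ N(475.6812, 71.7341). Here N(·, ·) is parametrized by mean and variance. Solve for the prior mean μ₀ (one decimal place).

μ₀ = 229.2

The posterior mean is a precision-weighted average: μ_n = (τ₀μ₀ + τ_data·x̄)/(τ₀+τ_data), with τ₀=1/σ₀² and τ_data=n/σ².
Here τ₀ = 1/355.0 = 0.002817 and τ_data = 12/1078.8 = 0.011123, so τ_n = 0.013940.
Rearranging for μ₀: μ₀ = (μ_n·τ_n − τ_data·x̄)/τ₀ = (475.6812·0.013940 − 0.011123·538.1) / 0.002817 = 0.645710/0.002817 ≈ 229.2.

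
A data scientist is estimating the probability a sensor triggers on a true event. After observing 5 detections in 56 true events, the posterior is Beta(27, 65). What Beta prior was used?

Under Beta–binomial conjugacy the posterior parameters are (α+s, β+f).
Subtract the data counts: 27−5=22, 65−51=14.

Beta(22, 14)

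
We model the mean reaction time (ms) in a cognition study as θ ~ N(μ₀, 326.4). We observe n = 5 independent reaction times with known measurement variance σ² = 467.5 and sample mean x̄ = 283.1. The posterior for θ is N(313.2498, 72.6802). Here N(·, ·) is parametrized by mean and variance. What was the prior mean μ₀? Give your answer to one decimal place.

μ₀ = 418.5

With known observation variance, the Normal–Normal posterior has precision τ_n = τ₀ + n/σ² and mean μ_n = (τ₀μ₀ + (n/σ²)x̄)/τ_n.
Here τ₀ = 1/326.4 = 0.003064 and τ_data = 5/467.5 = 0.010695, so τ_n = 0.013759.
Rearranging for μ₀: μ₀ = (μ_n·τ_n − τ_data·x̄)/τ₀ = (313.2498·0.013759 − 0.010695·283.1) / 0.003064 = 1.282249/0.003064 ≈ 418.5.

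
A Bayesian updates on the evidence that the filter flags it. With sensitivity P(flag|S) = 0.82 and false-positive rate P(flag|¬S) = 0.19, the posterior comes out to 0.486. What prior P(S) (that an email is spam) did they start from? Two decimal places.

Bayes' rule in odds form gives O(S|E) = O(S)·[P(E|S)/P(E|¬S)], hence O(S) = O(S|E)/LR.
Posterior odds = 0.486/(1−0.486) = 0.9455. LR = 0.82/0.19 = 4.3158.
Prior odds = 0.9455/4.3158 = 0.2191, so P(S) = 0.2191/(1+0.2191) ≈ 0.18.

P(S) = 0.18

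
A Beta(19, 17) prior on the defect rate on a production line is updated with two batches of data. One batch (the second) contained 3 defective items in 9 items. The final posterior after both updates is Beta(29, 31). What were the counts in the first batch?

7 defective items and 8 good items

Sequential conjugate updates are equivalent to a single update on the pooled data, so total successes = posterior α − prior α and total failures = posterior β − prior β.
Total across both batches: 29−19=10 defective items, 31−17=14 good items.
Subtract the second batch: 10−3=7 defective items and 14−6=8 good items.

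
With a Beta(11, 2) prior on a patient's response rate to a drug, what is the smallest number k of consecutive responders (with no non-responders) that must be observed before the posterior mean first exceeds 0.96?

After k responders and 0 non-responders the posterior is Beta(11+k, 2), with mean (11+k)/(11+2+k).
Set (11+k)/(13+k) > 0.96 and solve: k > (0.96·13 − 11)/(1 − 0.96) = 37.000.
The smallest integer exceeding 37.000 is 38.

k = 38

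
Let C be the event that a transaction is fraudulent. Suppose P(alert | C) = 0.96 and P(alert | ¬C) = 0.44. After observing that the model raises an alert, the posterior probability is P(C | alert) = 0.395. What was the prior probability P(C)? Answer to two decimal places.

P(C) = 0.23

Bayes' rule in odds form gives O(C|E) = O(C)·[P(E|C)/P(E|¬C)], hence O(C) = O(C|E)/LR.
Posterior odds = 0.395/(1−0.395) = 0.6529. LR = 0.96/0.44 = 2.1818.
Prior odds = 0.6529/2.1818 = 0.2992, so P(C) = 0.2992/(1+0.2992) ≈ 0.23.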